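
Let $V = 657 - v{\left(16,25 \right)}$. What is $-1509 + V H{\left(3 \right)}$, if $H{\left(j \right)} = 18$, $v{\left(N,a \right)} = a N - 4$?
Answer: $3189$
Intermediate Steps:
$v{\left(N,a \right)} = -4 + N a$ ($v{\left(N,a \right)} = N a - 4 = -4 + N a$)
$V = 261$ ($V = 657 - \left(-4 + 16 \cdot 25\right) = 657 - \left(-4 + 400\right) = 657 - 396 = 261$)
$-1509 + V H{\left(3 \right)} = -1509 + 261 \cdot 18 = -1509 + 4698 = 3189$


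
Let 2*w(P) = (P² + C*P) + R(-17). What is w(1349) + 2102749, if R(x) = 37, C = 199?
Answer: 6293787/2 ≈ 3.1469e+6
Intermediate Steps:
w(P) = 37/2 + P²/2 + 199*P/2 (w(P) = ((P² + 199*P) + 37)/2 = (37 + P² + 199*P)/2 = 37/2 + P²/2 + 199*P/2)
w(1349) + 2102749 = (37/2 + (½)*1349² + (199/2)*1349) + 2102749 = (37/2 + (½)*1819801 + 268451/2) + 2102749 = (37/2 + 1819801/2 + 268451/2) + 2102749 = 2088289/2 + 2102749 = 6293787/2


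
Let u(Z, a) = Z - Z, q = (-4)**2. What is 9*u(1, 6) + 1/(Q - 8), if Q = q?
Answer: 1/8 ≈ 0.12500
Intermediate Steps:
q = 16
u(Z, a) = 0
Q = 16
9*u(1, 6) + 1/(Q - 8) = 9*0 + 1/(16 - 8) = 0 + 1/8 = 1/8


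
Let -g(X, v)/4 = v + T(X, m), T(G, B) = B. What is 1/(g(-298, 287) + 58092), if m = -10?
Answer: 1/56984 ≈ 1.7549e-5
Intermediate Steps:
g(X, v) = 40 - 4*v (g(X, v) = -4*(v - 10) = -4*(-10 + v) = 40 - 4*v)
1/(g(-298, 287) + 58092) = 1/((40 - 4*287) + 58092) = 1/((40 - 1148) + 58092) = 1/(-1108 + 58092) = 1/56984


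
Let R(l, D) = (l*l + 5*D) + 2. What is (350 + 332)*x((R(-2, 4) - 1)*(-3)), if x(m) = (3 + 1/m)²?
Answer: 34220032/5625 ≈ 6083.6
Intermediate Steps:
R(l, D) = 2 + l² + 5*D (R(l, D) = (l² + 5*D) + 2 = 2 + l² + 5*D)
(350 + 332)*x((R(-2, 4) - 1)*(-3)) = (350 + 332)*((1 + 3*(((2 + (-2)² + 5*4) - 1)*(-3)))²/(((2 + (-2)² + 5*4) - 1)*(-3))²) = 682*((1 + 3*(((2 + 4 + 20) - 1)*(-3)))²/(((2 + 4 + 20) - 1)*(-3))²) = 682*((1 + 3*((26 - 1)*(-3)))²/((26 - 1)*(-3))²) = 682*((1 + 3*(25*(-3)))²/(25*(-3))²) = 682*((1 + 3*(-75))²/(-75)²) = 682*((1 - 225)²/5625) = 682*((1/5625)*(-224)²) = 682*((1/5625)*50176) = 682*(50176/5625) = 34220032/5625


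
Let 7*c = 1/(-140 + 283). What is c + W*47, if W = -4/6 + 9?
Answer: 1176178/3003 ≈ 391.67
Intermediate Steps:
W = 25/3 (W = -4/6 + 9 = -1*2/3 + 9 = -2/3 + 9 = 25/3 ≈ 8.3333)
c = 1/1001 (c = 1/(7*(-140 + 283)) = (1/7)/143 = (1/7)*(1/143) = 1/1001 ≈ 0.00099900)
c + W*47 = 1/1001 + (25/3)*47 = 1/1001 + 1175/3 = 1176178/3003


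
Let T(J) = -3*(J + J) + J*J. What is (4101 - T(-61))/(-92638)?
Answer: -1/6617 ≈ -0.00015113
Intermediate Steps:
T(J) = J**2 - 6*J (T(J) = -6*J + J**2 = J**2 - 6*J)
(4101 - T(-61))/(-92638) = (4101 - (-61)*(-6 - 61))/(-92638) = (4101 - (-61)*(-67))*(-1/92638) = (4101 - 1*4087)*(-1/92638) = (4101 - 4087)*(-1/92638) = 14*(-1/92638) = -1/6617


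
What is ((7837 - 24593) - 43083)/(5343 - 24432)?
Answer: 59839/19089 ≈ 3.1347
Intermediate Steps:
((7837 - 24593) - 43083)/(5343 - 24432) = (-16756 - 43083)/(-19089) = -59839*(-1/19089) = 59839/19089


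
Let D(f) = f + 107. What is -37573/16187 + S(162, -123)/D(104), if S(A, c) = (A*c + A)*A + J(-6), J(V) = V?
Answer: -51835043641/3415457 ≈ -15177.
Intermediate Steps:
D(f) = 107 + f
S(A, c) = -6 + A*(A + A*c) (S(A, c) = (A*c + A)*A - 6 = (A + A*c)*A - 6 = A*(A + A*c) - 6 = -6 + A*(A + A*c))
-37573/16187 + S(162, -123)/D(104) = -37573/16187 + (-6 + 162² - 123*162²)/(107 + 104) = -37573*1/16187 + (-6 + 26244 - 123*26244)/211 = -37573/16187 + (-6 + 26244 - 3228012)*(1/211) = -37573/16187 - 3201774*1/211 = -37573/16187 - 3201774/211 = -51835043641/3415457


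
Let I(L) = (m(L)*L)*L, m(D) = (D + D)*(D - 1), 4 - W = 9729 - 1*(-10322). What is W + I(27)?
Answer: 1003469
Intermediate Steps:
W = -20047 (W = 4 - (9729 - 1*(-10322)) = 4 - (9729 + 10322) = 4 - 1*20051 = 4 - 20051 = -20047)
m(D) = 2*D*(-1 + D) (m(D) = (2*D)*(-1 + D) = 2*D*(-1 + D))
I(L) = 2*L**3*(-1 + L) (I(L) = ((2*L*(-1 + L))*L)*L = (2*L**2*(-1 + L))*L = 2*L**3*(-1 + L))
W + I(27) = -20047 + 2*27**3*(-1 + 27) = -20047 + 2*19683*26 = -20047 + 1023516 = 1003469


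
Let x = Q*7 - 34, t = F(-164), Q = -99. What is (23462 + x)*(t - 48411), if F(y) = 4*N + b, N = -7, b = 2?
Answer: -1101215195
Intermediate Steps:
F(y) = -26 (F(y) = 4*(-7) + 2 = -28 + 2 = -26)
t = -26
x = -727 (x = -99*7 - 34 = -693 - 34 = -727)
(23462 + x)*(t - 48411) = (23462 - 727)*(-26 - 48411) = 22735*(-48437) = -1101215195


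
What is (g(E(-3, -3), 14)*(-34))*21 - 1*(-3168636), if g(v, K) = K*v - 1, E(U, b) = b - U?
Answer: 3169350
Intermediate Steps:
g(v, K) = -1 + K*v
(g(E(-3, -3), 14)*(-34))*21 - 1*(-3168636) = ((-1 + 14*(-3 - 1*(-3)))*(-34))*21 - 1*(-3168636) = ((-1 + 14*(-3 + 3))*(-34))*21 + 3168636 = ((-1 + 14*0)*(-34))*21 + 3168636 = ((-1 + 0)*(-34))*21 + 3168636 = -1*(-34)*21 + 3168636 = 34*21 + 3168636 = 714 + 3168636 = 3169350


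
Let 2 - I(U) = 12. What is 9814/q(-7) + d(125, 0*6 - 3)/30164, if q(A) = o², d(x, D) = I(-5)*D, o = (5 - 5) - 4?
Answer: 37003747/60328 ≈ 613.38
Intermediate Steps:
o = -4 (o = 0 - 4 = -4)
I(U) = -10 (I(U) = 2 - 1*12 = 2 - 12 = -10)
d(x, D) = -10*D
q(A) = 16 (q(A) = (-4)² = 16)
9814/q(-7) + d(125, 0*6 - 3)/30164 = 9814/16 - 10*(0*6 - 3)/30164 = 9814*(1/16) - 10*(0 - 3)*(1/30164) = 4907/8 - 10*(-3)*(1/30164) = 4907/8 + 30*(1/30164) = 4907/8 + 15/15082 = 37003747/60328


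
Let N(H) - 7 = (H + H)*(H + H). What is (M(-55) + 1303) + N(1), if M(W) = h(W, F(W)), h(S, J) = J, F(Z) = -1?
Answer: 1313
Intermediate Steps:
M(W) = -1
N(H) = 7 + 4*H² (N(H) = 7 + (H + H)*(H + H) = 7 + (2*H)*(2*H) = 7 + 4*H²)
(M(-55) + 1303) + N(1) = (-1 + 1303) + (7 + 4*1²) = 1302 + (7 + 4*1) = 1302 + (7 + 4) = 1302 + 11 = 1313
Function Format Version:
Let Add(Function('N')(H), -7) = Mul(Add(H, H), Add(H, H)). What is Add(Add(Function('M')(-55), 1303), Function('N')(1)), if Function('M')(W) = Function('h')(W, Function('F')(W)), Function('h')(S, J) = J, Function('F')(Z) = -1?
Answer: 1313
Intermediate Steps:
Function('M')(W) = -1
Function('N')(H) = Add(7, Mul(4, Pow(H, 2))) (Function('N')(H) = Add(7, Mul(Add(H, H), Add(H, H))) = Add(7, Mul(Mul(2, H), Mul(2, H))) = Add(7, Mul(4, Pow(H, 2))))
Add(Add(Function('M')(-55), 1303), Function('N')(1)) = Add(Add(-1, 1303), Add(7, Mul(4, Pow(1, 2)))) = Add(1302, Add(7, Mul(4, 1))) = Add(1302, Add(7, 4)) = Add(1302, 11) = 1313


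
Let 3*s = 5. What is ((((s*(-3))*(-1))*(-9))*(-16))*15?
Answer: 10800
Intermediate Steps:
s = 5/3 (s = (⅓)*5 = 5/3 ≈ 1.6667)
((((s*(-3))*(-1))*(-9))*(-16))*15 = (((((5/3)*(-3))*(-1))*(-9))*(-16))*15 = ((-5*(-1)*(-9))*(-16))*15 = ((5*(-9))*(-16))*15 = -45*(-16)*15 = 720*15 = 10800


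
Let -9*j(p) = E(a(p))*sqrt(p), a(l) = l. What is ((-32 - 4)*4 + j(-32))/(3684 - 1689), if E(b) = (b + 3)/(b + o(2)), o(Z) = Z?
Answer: -48/665 - 58*I*sqrt(2)/269325 ≈ -0.072181 - 0.00030456*I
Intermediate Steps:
E(b) = (3 + b)/(2 + b) (E(b) = (b + 3)/(b + 2) = (3 + b)/(2 + b))
j(p) = -sqrt(p)*(3 + p)/(9*(2 + p)) (j(p) = -(3 + p)/(2 + p)*sqrt(p)/9 = -sqrt(p)*(3 + p)/(9*(2 + p)))
((-32 - 4)*4 + j(-32))/(3684 - 1689) = ((-32 - 4)*4 + sqrt(-32)*(-3 - 1*(-32))/(9*(2 - 32)))/(3684 - 1689) = (-36*4 + (1/9)*(4*I*sqrt(2))*(-3 + 32)/(-30))/1995 = (-144 + (1/9)*(4*I*sqrt(2))*(-1/30)*29)*(1/1995) = (-144 - 58*I*sqrt(2)/135)*(1/1995) = -48/665 - 58*I*sqrt(2)/269325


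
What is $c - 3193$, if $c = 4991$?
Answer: $1798$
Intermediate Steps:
$c - 3193 = 4991 - 3193 = 1798$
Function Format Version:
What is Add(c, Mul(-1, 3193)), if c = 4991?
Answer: 1798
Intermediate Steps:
Add(c, Mul(-1, 3193)) = Add(4991, Mul(-1, 3193)) = Add(4991, -3193) = 1798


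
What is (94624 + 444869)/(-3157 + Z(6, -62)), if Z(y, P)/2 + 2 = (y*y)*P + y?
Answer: -539493/7613 ≈ -70.865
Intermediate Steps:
Z(y, P) = -4 + 2*y + 2*P*y² (Z(y, P) = -4 + 2*((y*y)*P + y) = -4 + 2*(y²*P + y) = -4 + 2*(P*y² + y) = -4 + 2*(y + P*y²) = -4 + (2*y + 2*P*y²) = -4 + 2*y + 2*P*y²)
(94624 + 444869)/(-3157 + Z(6, -62)) = (94624 + 444869)/(-3157 + (-4 + 2*6 + 2*(-62)*6²)) = 539493/(-3157 + (-4 + 12 + 2*(-62)*36)) = 539493/(-3157 + (-4 + 12 - 4464)) = 539493/(-3157 - 4456) = 539493/(-7613) = 539493*(-1/7613) = -539493/7613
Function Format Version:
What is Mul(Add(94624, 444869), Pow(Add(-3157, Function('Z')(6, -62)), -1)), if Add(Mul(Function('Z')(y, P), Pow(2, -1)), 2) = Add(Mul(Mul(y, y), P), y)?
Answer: Rational(-539493, 7613) ≈ -70.865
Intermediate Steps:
Function('Z')(y, P) = Add(-4, Mul(2, y), Mul(2, P, Pow(y, 2))) (Function('Z')(y, P) = Add(-4, Mul(2, Add(Mul(Mul(y, y), P), y))) = Add(-4, Mul(2, Add(Mul(Pow(y, 2), P), y))) = Add(-4, Mul(2, Add(Mul(P, Pow(y, 2)), y))) = Add(-4, Mul(2, Add(y, Mul(P, Pow(y, 2))))) = Add(-4, Add(Mul(2, y), Mul(2, P, Pow(y, 2)))) = Add(-4, Mul(2, y), Mul(2, P, Pow(y, 2))))
Mul(Add(94624, 444869), Pow(Add(-3157, Function('Z')(6, -62)), -1)) = Mul(Add(94624, 444869), Pow(Add(-3157, Add(-4, Mul(2, 6), Mul(2, -62, Pow(6, 2)))), -1)) = Mul(539493, Pow(Add(-3157, Add(-4, 12, Mul(2, -62, 36))), -1)) = Mul(539493, Pow(Add(-3157, Add(-4, 12, -4464)), -1)) = Mul(539493, Pow(Add(-3157, -4456), -1)) = Mul(539493, Pow(-7613, -1)) = Mul(539493, Rational(-1, 7613)) = Rational(-539493, 7613)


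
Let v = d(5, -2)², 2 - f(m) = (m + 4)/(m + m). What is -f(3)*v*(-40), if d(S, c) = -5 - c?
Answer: 300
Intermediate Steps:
f(m) = 2 - (4 + m)/(2*m) (f(m) = 2 - (m + 4)/(m + m) = 2 - (4 + m)/(2*m))
v = 9 (v = (-5 - 1*(-2))² = (-5 + 2)² = (-3)² = 9)
-f(3)*v*(-40) = -(3/2 - 2/3)*9*(-40) = -(3/2 - 2*⅓)*9*(-40) = -(3/2 - ⅔)*9*(-40) = -(⅚)*9*(-40) = -15*(-40)/2 = -1*(-300) = 300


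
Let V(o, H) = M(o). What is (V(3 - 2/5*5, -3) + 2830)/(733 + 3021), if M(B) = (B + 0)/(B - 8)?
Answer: 19809/26278 ≈ 0.75382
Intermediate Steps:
M(B) = B/(-8 + B)
V(o, H) = o/(-8 + o)
(V(3 - 2/5*5, -3) + 2830)/(733 + 3021) = ((3 - 2/5*5)/(-8 + (3 - 2/5*5)) + 2830)/(733 + 3021) = ((3 - 2*⅕*5)/(-8 + (3 - 2*⅕*5)) + 2830)/3754 = ((3 - ⅖*5)/(-8 + (3 - ⅖*5)) + 2830)*(1/3754) = ((3 - 2)/(-8 + (3 - 2)) + 2830)*(1/3754) = (1/(-8 + 1) + 2830)*(1/3754) = (1/(-7) + 2830)*(1/3754) = (1*(-⅐) + 2830)*(1/3754) = (-⅐ + 2830)*(1/3754) = (19809/7)*(1/3754) = 19809/26278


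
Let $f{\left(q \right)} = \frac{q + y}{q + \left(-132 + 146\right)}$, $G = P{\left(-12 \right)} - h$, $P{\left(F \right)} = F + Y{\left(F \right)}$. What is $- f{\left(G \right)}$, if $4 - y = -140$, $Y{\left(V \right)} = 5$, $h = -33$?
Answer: $- \frac{17}{4} \approx -4.25$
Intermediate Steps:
$y = 144$ ($y = 4 - -140 = 4 + 140 = 144$)
$P{\left(F \right)} = 5 + F$ ($P{\left(F \right)} = F + 5 = 5 + F$)
$G = 26$ ($G = \left(5 - 12\right) - -33 = -7 + 33 = 26$)
$f{\left(q \right)} = \frac{144 + q}{14 + q}$ ($f{\left(q \right)} = \frac{q + 144}{q + \left(-132 + 146\right)} = \frac{144 + q}{q + 14} = \frac{144 + q}{14 + q}$)
$- f{\left(G \right)} = - \frac{144 + 26}{14 + 26} = - \frac{170}{40} = \left(-1\right) \frac{17}{4} = - \frac{17}{4}$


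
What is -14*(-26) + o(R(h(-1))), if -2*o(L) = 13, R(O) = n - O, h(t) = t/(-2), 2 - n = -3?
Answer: 715/2 ≈ 357.50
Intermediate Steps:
n = 5 (n = 2 - 1*(-3) = 2 + 3 = 5)
h(t) = -t/2 (h(t) = t*(-½) = -t/2)
R(O) = 5 - O
o(L) = -13/2 (o(L) = -½*13 = -13/2)
-14*(-26) + o(R(h(-1))) = -14*(-26) - 13/2 = 364 - 13/2 = 715/2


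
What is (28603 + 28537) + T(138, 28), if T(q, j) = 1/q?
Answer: 7885321/138 ≈ 57140.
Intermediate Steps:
(28603 + 28537) + T(138, 28) = (28603 + 28537) + 1/138 = 57140 + 1/138 = 7885321/138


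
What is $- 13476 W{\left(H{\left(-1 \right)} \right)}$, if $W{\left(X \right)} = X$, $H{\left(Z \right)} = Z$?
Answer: $13476$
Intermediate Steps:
$- 13476 W{\left(H{\left(-1 \right)} \right)} = \left(-13476\right) \left(-1\right) = 13476$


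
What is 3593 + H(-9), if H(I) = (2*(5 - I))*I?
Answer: 3341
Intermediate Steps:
H(I) = I*(10 - 2*I) (H(I) = (10 - 2*I)*I = I*(10 - 2*I))
3593 + H(-9) = 3593 + 2*(-9)*(5 - 1*(-9)) = 3593 + 2*(-9)*(5 + 9) = 3593 + 2*(-9)*14 = 3593 - 252 = 3341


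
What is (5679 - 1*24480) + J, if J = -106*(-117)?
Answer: -6399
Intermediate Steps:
J = 12402
(5679 - 1*24480) + J = (5679 - 1*24480) + 12402 = (5679 - 24480) + 12402 = -18801 + 12402 = -6399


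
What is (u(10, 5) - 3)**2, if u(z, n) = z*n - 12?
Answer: 1225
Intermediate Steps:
u(z, n) = -12 + n*z (u(z, n) = n*z - 12 = -12 + n*z)
(u(10, 5) - 3)**2 = ((-12 + 5*10) - 3)**2 = ((-12 + 50) - 3)**2 = (38 - 3)**2 = 35**2 = 1225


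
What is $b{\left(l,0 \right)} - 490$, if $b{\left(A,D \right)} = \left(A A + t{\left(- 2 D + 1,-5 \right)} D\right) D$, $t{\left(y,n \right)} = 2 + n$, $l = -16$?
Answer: $-490$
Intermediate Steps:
$b{\left(A,D \right)} = D \left(A^{2} - 3 D\right)$ ($b{\left(A,D \right)} = \left(A A + \left(2 - 5\right) D\right) D = \left(A^{2} - 3 D\right) D = D \left(A^{2} - 3 D\right)$)
$b{\left(l,0 \right)} - 490 = 0 \left(\left(-16\right)^{2} - 0\right) - 490 = 0 \left(256 + 0\right) - 490 = 0 \cdot 256 - 490 = 0 - 490 = -490$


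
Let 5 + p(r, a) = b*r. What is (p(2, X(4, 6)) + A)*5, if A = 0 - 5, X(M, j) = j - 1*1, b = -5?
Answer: -100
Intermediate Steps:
X(M, j) = -1 + j (X(M, j) = j - 1 = -1 + j)
p(r, a) = -5 - 5*r
A = -5
(p(2, X(4, 6)) + A)*5 = ((-5 - 5*2) - 5)*5 = ((-5 - 10) - 5)*5 = (-15 - 5)*5 = -20*5 = -100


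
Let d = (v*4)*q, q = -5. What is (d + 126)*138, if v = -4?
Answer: 28428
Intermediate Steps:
d = 80 (d = -4*4*(-5) = -16*(-5) = 80)
(d + 126)*138 = (80 + 126)*138 = 206*138 = 28428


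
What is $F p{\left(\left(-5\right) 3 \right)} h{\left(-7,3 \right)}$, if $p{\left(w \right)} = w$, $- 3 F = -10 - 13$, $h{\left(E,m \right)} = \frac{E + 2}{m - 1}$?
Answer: $\frac{575}{2} \approx 287.5$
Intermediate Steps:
$h{\left(E,m \right)} = \frac{2 + E}{-1 + m}$
$F = \frac{23}{3}$ ($F = - \frac{-10 - 13}{3} = \left(- \frac{1}{3}\right) \left(-23\right) = \frac{23}{3} \approx 7.6667$)
$F p{\left(\left(-5\right) 3 \right)} h{\left(-7,3 \right)} = \frac{23 \left(\left(-5\right) 3\right)}{3} \frac{2 - 7}{-1 + 3} = \frac{23}{3} \left(-15\right) \frac{1}{2} \left(-5\right) = - 115 \cdot \frac{1}{2} \left(-5\right) = \left(-115\right) \left(- \frac{5}{2}\right) = \frac{575}{2}$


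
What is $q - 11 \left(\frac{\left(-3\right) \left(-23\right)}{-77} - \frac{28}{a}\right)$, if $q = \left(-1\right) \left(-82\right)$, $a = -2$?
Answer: $- \frac{435}{7} \approx -62.143$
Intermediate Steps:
$q = 82$
$q - 11 \left(\frac{\left(-3\right) \left(-23\right)}{-77} - \frac{28}{a}\right) = 82 - 11 \left(\frac{\left(-3\right) \left(-23\right)}{-77} - \frac{28}{-2}\right) = 82 - 11 \left(69 \left(- \frac{1}{77}\right) - -14\right) = 82 - 11 \left(- \frac{69}{77} + 14\right) = 82 - \frac{1009}{7} = - \frac{435}{7}$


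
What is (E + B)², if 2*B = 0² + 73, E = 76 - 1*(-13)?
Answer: 63001/4 ≈ 15750.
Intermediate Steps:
E = 89 (E = 76 + 13 = 89)
B = 73/2 (B = (0² + 73)/2 = (0 + 73)/2 = (½)*73 = 73/2 ≈ 36.500)
(E + B)² = (89 + 73/2)² = (251/2)² = 63001/4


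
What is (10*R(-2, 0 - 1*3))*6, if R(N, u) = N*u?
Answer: 360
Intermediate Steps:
(10*R(-2, 0 - 1*3))*6 = (10*(-2*(0 - 1*3)))*6 = (10*(-2*(0 - 3)))*6 = (10*(-2*(-3)))*6 = (10*6)*6 = 60*6 = 360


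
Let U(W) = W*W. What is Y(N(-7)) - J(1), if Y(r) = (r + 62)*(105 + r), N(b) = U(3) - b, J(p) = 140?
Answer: 9298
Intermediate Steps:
U(W) = W²
N(b) = 9 - b (N(b) = 3² - b = 9 - b)
Y(r) = (62 + r)*(105 + r)
Y(N(-7)) - J(1) = (6510 + (9 - 1*(-7))² + 167*(9 - 1*(-7))) - 1*140 = (6510 + (9 + 7)² + 167*(9 + 7)) - 140 = (6510 + 16² + 167*16) - 140 = (6510 + 256 + 2672) - 140 = 9438 - 140 = 9298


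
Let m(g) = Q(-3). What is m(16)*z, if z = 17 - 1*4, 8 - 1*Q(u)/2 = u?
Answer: 286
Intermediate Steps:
Q(u) = 16 - 2*u
m(g) = 22 (m(g) = 16 - 2*(-3) = 16 + 6 = 22)
z = 13 (z = 17 - 4 = 13)
m(16)*z = 22*13 = 286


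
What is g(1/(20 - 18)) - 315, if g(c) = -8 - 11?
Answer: -334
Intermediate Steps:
g(c) = -19
g(1/(20 - 18)) - 315 = -19 - 315 = -334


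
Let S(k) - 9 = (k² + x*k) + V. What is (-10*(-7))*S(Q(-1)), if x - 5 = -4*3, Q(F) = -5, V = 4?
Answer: 5110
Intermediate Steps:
x = -7 (x = 5 - 4*3 = 5 - 12 = -7)
S(k) = 13 + k² - 7*k (S(k) = 9 + ((k² - 7*k) + 4) = 9 + (4 + k² - 7*k) = 13 + k² - 7*k)
(-10*(-7))*S(Q(-1)) = (-10*(-7))*(13 + (-5)² - 7*(-5)) = 70*(13 + 25 + 35) = 70*73 = 5110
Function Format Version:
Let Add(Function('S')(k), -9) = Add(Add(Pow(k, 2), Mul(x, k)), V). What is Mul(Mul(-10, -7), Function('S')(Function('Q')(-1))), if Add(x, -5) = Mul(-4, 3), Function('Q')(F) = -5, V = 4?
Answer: 5110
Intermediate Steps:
x = -7 (x = Add(5, Mul(-4, 3)) = Add(5, -12) = -7)
Function('S')(k) = Add(13, Pow(k, 2), Mul(-7, k)) (Function('S')(k) = Add(9, Add(Add(Pow(k, 2), Mul(-7, k)), 4)) = Add(9, Add(4, Pow(k, 2), Mul(-7, k))) = Add(13, Pow(k, 2), Mul(-7, k)))
Mul(Mul(-10, -7), Function('S')(Function('Q')(-1))) = Mul(Mul(-10, -7), Add(13, Pow(-5, 2), Mul(-7, -5))) = Mul(70, Add(13, 25, 35)) = Mul(70, 73) = 5110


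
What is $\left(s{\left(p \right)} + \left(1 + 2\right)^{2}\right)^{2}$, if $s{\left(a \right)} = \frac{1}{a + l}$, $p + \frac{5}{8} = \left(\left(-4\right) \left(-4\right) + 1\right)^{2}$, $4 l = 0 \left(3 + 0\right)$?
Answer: $\frac{431434441}{5322249} \approx 81.062$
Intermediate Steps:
$l = 0$ ($l = \frac{0 \left(3 + 0\right)}{4} = \frac{0 \cdot 3}{4} = \frac{1}{4} \cdot 0 = 0$)
$p = \frac{2307}{8}$ ($p = - \frac{5}{8} + \left(\left(-4\right) \left(-4\right) + 1\right)^{2} = - \frac{5}{8} + \left(16 + 1\right)^{2} = - \frac{5}{8} + 17^{2} = - \frac{5}{8} + 289 = \frac{2307}{8} \approx 288.38$)
$s{\left(a \right)} = \frac{1}{a}$ ($s{\left(a \right)} = \frac{1}{a + 0} = \frac{1}{a}$)
$\left(s{\left(p \right)} + \left(1 + 2\right)^{2}\right)^{2} = \left(\frac{1}{\frac{2307}{8}} + \left(1 + 2\right)^{2}\right)^{2} = \left(\frac{8}{2307} + 3^{2}\right)^{2} = \left(\frac{8}{2307} + 9\right)^{2} = \left(\frac{20771}{2307}\right)^{2} = \frac{431434441}{5322249}$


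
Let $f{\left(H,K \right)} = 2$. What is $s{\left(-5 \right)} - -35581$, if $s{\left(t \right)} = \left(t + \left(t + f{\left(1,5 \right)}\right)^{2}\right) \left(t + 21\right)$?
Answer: $35645$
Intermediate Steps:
$s{\left(t \right)} = \left(21 + t\right) \left(t + \left(2 + t\right)^{2}\right)$ ($s{\left(t \right)} = \left(t + \left(t + 2\right)^{2}\right) \left(t + 21\right) = \left(t + \left(2 + t\right)^{2}\right) \left(21 + t\right) = \left(21 + t\right) \left(t + \left(2 + t\right)^{2}\right)$)
$s{\left(-5 \right)} - -35581 = \left(84 + \left(-5\right)^{3} + 26 \left(-5\right)^{2} + 109 \left(-5\right)\right) - -35581 = \left(84 - 125 + 26 \cdot 25 - 545\right) + 35581 = \left(84 - 125 + 650 - 545\right) + 35581 = 64 + 35581 = 35645$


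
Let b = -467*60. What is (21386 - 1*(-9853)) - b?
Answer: 59259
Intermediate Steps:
b = -28020
(21386 - 1*(-9853)) - b = (21386 - 1*(-9853)) - 1*(-28020) = (21386 + 9853) + 28020 = 31239 + 28020 = 59259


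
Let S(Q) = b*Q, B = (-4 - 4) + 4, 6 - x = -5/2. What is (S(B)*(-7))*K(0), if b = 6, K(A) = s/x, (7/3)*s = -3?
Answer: -432/17 ≈ -25.412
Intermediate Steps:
s = -9/7 (s = (3/7)*(-3) = -9/7 ≈ -1.2857)
x = 17/2 (x = 6 - (-5)/2 = 6 - 1*(-5/2) = 6 + 5/2 = 17/2 ≈ 8.5000)
K(A) = -18/119 (K(A) = -9/(7*17/2) = -9/7*2/17 = -18/119)
B = -4 (B = -8 + 4 = -4)
S(Q) = 6*Q
(S(B)*(-7))*K(0) = ((6*(-4))*(-7))*(-18/119) = -24*(-7)*(-18/119) = 168*(-18/119) = -432/17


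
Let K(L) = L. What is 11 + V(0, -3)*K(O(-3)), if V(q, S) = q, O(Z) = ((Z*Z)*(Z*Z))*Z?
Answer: 11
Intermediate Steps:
O(Z) = Z⁵ (O(Z) = (Z²*Z²)*Z = Z⁴*Z = Z⁵)
11 + V(0, -3)*K(O(-3)) = 11 + 0*(-3)⁵ = 11 + 0*(-243) = 11 + 0 = 11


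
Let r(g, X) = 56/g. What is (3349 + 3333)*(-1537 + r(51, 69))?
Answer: -523407742/51 ≈ -1.0263e+7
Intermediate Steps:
(3349 + 3333)*(-1537 + r(51, 69)) = (3349 + 3333)*(-1537 + 56/51) = 6682*(-1537 + 56*(1/51)) = 6682*(-1537 + 56/51) = 6682*(-78331/51) = -523407742/51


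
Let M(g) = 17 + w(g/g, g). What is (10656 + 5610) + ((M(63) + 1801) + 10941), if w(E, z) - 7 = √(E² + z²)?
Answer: 29032 + √3970 ≈ 29095.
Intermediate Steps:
w(E, z) = 7 + √(E² + z²)
M(g) = 24 + √(1 + g²) (M(g) = 17 + (7 + √((g/g)² + g²)) = 17 + (7 + √(1² + g²)) = 17 + (7 + √(1 + g²)) = 24 + √(1 + g²))
(10656 + 5610) + ((M(63) + 1801) + 10941) = (10656 + 5610) + (((24 + √(1 + 63²)) + 1801) + 10941) = 16266 + (((24 + √(1 + 3969)) + 1801) + 10941) = 16266 + (((24 + √3970) + 1801) + 10941) = 16266 + ((1825 + √3970) + 10941) = 16266 + (12766 + √3970) = 29032 + √3970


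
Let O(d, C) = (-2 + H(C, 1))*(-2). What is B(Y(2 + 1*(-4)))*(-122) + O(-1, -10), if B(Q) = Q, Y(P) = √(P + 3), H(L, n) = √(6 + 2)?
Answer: -118 - 4*√2 ≈ -123.66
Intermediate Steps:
H(L, n) = 2*√2 (H(L, n) = √8 = 2*√2)
Y(P) = √(3 + P)
O(d, C) = 4 - 4*√2 (O(d, C) = (-2 + 2*√2)*(-2) = 4 - 4*√2)
B(Y(2 + 1*(-4)))*(-122) + O(-1, -10) = √(3 + (2 + 1*(-4)))*(-122) + (4 - 4*√2) = √(3 + (2 - 4))*(-122) + (4 - 4*√2) = √(3 - 2)*(-122) + (4 - 4*√2) = √1*(-122) + (4 - 4*√2) = 1*(-122) + (4 - 4*√2) = -122 + (4 - 4*√2) = -118 - 4*√2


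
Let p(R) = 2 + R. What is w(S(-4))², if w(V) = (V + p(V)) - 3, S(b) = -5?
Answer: 121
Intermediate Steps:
w(V) = -1 + 2*V (w(V) = (V + (2 + V)) - 3 = (2 + 2*V) - 3 = -1 + 2*V)
w(S(-4))² = (-1 + 2*(-5))² = (-1 - 10)² = (-11)² = 121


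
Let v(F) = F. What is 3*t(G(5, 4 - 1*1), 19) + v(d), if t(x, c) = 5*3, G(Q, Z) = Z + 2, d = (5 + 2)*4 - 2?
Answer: 71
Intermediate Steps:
d = 26 (d = 7*4 - 2 = 28 - 2 = 26)
G(Q, Z) = 2 + Z
t(x, c) = 15
3*t(G(5, 4 - 1*1), 19) + v(d) = 3*15 + 26 = 45 + 26 = 71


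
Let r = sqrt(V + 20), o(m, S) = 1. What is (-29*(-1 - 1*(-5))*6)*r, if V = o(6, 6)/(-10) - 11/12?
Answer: -116*sqrt(17085)/5 ≈ -3032.5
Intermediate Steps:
V = -61/60 (V = 1/(-10) - 11/12 = 1*(-1/10) - 11*1/12 = -1/10 - 11/12 = -61/60 ≈ -1.0167)
r = sqrt(17085)/30 (r = sqrt(-61/60 + 20) = sqrt(1139/60) = sqrt(17085)/30 ≈ 4.3570)
(-29*(-1 - 1*(-5))*6)*r = (-29*(-1 - 1*(-5))*6)*(sqrt(17085)/30) = (-29*(-1 + 5)*6)*(sqrt(17085)/30) = (-116*6)*(sqrt(17085)/30) = (-29*24)*(sqrt(17085)/30) = -116*sqrt(17085)/5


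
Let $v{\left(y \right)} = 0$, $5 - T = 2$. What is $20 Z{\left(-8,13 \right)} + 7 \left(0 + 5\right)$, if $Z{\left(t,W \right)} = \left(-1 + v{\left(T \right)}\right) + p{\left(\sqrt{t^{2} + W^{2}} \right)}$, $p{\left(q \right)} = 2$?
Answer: $55$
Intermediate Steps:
$T = 3$ ($T = 5 - 2 = 3$)
$Z{\left(t,W \right)} = 1$ ($Z{\left(t,W \right)} = \left(-1 + 0\right) + 2 = -1 + 2 = 1$)
$20 Z{\left(-8,13 \right)} + 7 \left(0 + 5\right) = 20 \cdot 1 + 7 \left(0 + 5\right) = 20 + 7 \cdot 5 = 20 + 35 = 55$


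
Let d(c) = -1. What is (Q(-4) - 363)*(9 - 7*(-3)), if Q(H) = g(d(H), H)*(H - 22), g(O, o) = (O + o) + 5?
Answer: -10890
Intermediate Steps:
g(O, o) = 5 + O + o
Q(H) = (-22 + H)*(4 + H) (Q(H) = (5 - 1 + H)*(H - 22) = (4 + H)*(-22 + H) = (-22 + H)*(4 + H))
(Q(-4) - 363)*(9 - 7*(-3)) = ((-22 - 4)*(4 - 4) - 363)*(9 - 7*(-3)) = (-26*0 - 363)*(9 + 21) = (0 - 363)*30 = -363*30 = -10890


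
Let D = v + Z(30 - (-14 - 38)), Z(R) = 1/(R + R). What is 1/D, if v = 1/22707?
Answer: 3723948/22871 ≈ 162.82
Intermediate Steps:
Z(R) = 1/(2*R)
v = 1/22707 ≈ 4.4039e-5
D = 22871/3723948 (D = 1/22707 + 1/(2*(30 - (-14 - 38))) = 1/22707 + 1/(2*(30 - 1*(-52))) = 1/22707 + 1/(2*(30 + 52)) = 1/22707 + (½)/82 = 1/22707 + (½)*(1/82) = 1/22707 + 1/164 = 22871/3723948 ≈ 0.0061416)
1/D = 1/(22871/3723948) = 3723948/22871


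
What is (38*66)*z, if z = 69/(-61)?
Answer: -173052/61 ≈ -2836.9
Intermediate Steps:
z = -69/61 (z = 69*(-1/61) = -69/61 ≈ -1.1311)
(38*66)*z = (38*66)*(-69/61) = 2508*(-69/61) = -173052/61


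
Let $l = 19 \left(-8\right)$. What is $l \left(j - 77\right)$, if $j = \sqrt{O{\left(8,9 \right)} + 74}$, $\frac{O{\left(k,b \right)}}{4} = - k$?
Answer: $11704 - 152 \sqrt{42} \approx 10719.0$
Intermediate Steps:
$O{\left(k,b \right)} = - 4 k$ ($O{\left(k,b \right)} = 4 \left(- k\right) = - 4 k$)
$l = -152$
$j = \sqrt{42}$ ($j = \sqrt{\left(-4\right) 8 + 74} = \sqrt{-32 + 74} = \sqrt{42} \approx 6.4807$)
$l \left(j - 77\right) = - 152 \left(\sqrt{42} - 77\right) = - 152 \left(-77 + \sqrt{42}\right) = 11704 - 152 \sqrt{42}$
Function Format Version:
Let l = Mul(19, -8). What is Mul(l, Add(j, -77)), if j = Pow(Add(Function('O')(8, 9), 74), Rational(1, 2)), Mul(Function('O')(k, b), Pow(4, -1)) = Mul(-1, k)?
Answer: Add(11704, Mul(-152, Pow(42, Rational(1, 2)))) ≈ 10719.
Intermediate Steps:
Function('O')(k, b) = Mul(-4, k) (Function('O')(k, b) = Mul(4, Mul(-1, k)) = Mul(-4, k))
l = -152
j = Pow(42, Rational(1, 2)) (j = Pow(Add(Mul(-4, 8), 74), Rational(1, 2)) = Pow(Add(-32, 74), Rational(1, 2)) = Pow(42, Rational(1, 2)) ≈ 6.4807)
Mul(l, Add(j, -77)) = Mul(-152, Add(Pow(42, Rational(1, 2)), -77)) = Mul(-152, Add(-77, Pow(42, Rational(1, 2)))) = Add(11704, Mul(-152, Pow(42, Rational(1, 2))))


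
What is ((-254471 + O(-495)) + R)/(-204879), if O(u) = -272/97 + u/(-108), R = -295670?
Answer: 640362053/238479156 ≈ 2.6852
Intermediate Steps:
O(u) = -272/97 - u/108 (O(u) = -272*1/97 + u*(-1/108) = -272/97 - u/108)
((-254471 + O(-495)) + R)/(-204879) = ((-254471 + (-272/97 - 1/108*(-495))) - 295670)/(-204879) = ((-254471 + (-272/97 + 55/12)) - 295670)*(-1/204879) = ((-254471 + 2071/1164) - 295670)*(-1/204879) = (-296202173/1164 - 295670)*(-1/204879) = -640362053/1164*(-1/204879) = 640362053/238479156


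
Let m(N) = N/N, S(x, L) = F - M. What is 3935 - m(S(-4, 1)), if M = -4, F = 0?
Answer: 3934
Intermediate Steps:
S(x, L) = 4 (S(x, L) = 0 - 1*(-4) = 0 + 4 = 4)
m(N) = 1
3935 - m(S(-4, 1)) = 3935 - 1*1 = 3935 - 1 = 3934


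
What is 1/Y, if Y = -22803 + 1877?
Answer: -1/20926 ≈ -4.7787e-5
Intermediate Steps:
Y = -20926
1/Y = 1/(-20926) = -1/20926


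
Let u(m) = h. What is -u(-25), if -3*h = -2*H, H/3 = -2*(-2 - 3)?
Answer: -20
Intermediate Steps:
H = 30 (H = 3*(-2*(-2 - 3)) = 3*(-2*(-5)) = 3*10 = 30)
h = 20 (h = -(-2)*30/3 = -⅓*(-60) = 20)
u(m) = 20
-u(-25) = -1*20 = -20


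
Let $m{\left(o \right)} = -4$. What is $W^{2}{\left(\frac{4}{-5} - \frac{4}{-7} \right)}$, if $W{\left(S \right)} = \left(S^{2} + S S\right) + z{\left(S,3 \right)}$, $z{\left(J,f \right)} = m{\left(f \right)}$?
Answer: $\frac{22771984}{1500625} \approx 15.175$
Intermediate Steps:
$z{\left(J,f \right)} = -4$
$W{\left(S \right)} = -4 + 2 S^{2}$ ($W{\left(S \right)} = \left(S^{2} + S S\right) - 4 = \left(S^{2} + S^{2}\right) - 4 = 2 S^{2} - 4 = -4 + 2 S^{2}$)
$W^{2}{\left(\frac{4}{-5} - \frac{4}{-7} \right)} = \left(-4 + 2 \left(\frac{4}{-5} - \frac{4}{-7}\right)^{2}\right)^{2} = \left(-4 + 2 \left(4 \left(- \frac{1}{5}\right) - - \frac{4}{7}\right)^{2}\right)^{2} = \left(-4 + 2 \left(- \frac{4}{5} + \frac{4}{7}\right)^{2}\right)^{2} = \left(-4 + 2 \left(- \frac{8}{35}\right)^{2}\right)^{2} = \left(-4 + 2 \cdot \frac{64}{1225}\right)^{2} = \left(-4 + \frac{128}{1225}\right)^{2} = \left(- \frac{4772}{1225}\right)^{2} = \frac{22771984}{1500625}$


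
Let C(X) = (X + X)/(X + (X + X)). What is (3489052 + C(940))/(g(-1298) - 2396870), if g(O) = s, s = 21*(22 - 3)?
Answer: -10467158/7189413 ≈ -1.4559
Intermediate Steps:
s = 399 (s = 21*19 = 399)
C(X) = 2/3 (C(X) = (2*X)/(X + 2*X) = (2*X)/((3*X)) = (2*X)*(1/(3*X)) = 2/3)
g(O) = 399
(3489052 + C(940))/(g(-1298) - 2396870) = (3489052 + 2/3)/(399 - 2396870) = (10467158/3)/(-2396471) = (10467158/3)*(-1/2396471) = -10467158/7189413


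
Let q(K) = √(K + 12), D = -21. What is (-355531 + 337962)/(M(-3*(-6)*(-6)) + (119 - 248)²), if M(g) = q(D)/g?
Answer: -378905984784/358892053777 - 632484*I/358892053777 ≈ -1.0558 - 1.7623e-6*I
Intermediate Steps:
q(K) = √(12 + K)
M(g) = 3*I/g (M(g) = √(12 - 21)/g = √(-9)/g = (3*I)/g = 3*I/g)
(-355531 + 337962)/(M(-3*(-6)*(-6)) + (119 - 248)²) = (-355531 + 337962)/(3*I/((-3*(-6)*(-6))) + (119 - 248)²) = -17569/(3*I/((18*(-6))) + (-129)²) = -17569/(3*I/(-108) + 16641) = -17569/(3*I*(-1/108) + 16641) = -17569/(-I/36 + 16641) = -17569*1296*(16641 + I/36)/358892053777 = -22769424*(16641 + I/36)/358892053777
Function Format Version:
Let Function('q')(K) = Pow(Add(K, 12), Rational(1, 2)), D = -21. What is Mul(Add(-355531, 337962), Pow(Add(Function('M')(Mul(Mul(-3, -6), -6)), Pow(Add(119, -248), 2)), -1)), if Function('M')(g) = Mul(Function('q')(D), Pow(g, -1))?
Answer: Add(Rational(-378905984784, 358892053777), Mul(Rational(-632484, 358892053777), I)) ≈ Add(-1.0558, Mul(-1.7623e-6, I))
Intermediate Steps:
Function('q')(K) = Pow(Add(12, K), Rational(1, 2))
Function('M')(g) = Mul(3, I, Pow(g, -1)) (Function('M')(g) = Mul(Pow(Add(12, -21), Rational(1, 2)), Pow(g, -1)) = Mul(Pow(-9, Rational(1, 2)), Pow(g, -1)) = Mul(Mul(3, I), Pow(g, -1)) = Mul(3, I, Pow(g, -1)))
Mul(Add(-355531, 337962), Pow(Add(Function('M')(Mul(Mul(-3, -6), -6)), Pow(Add(119, -248), 2)), -1)) = Mul(Add(-355531, 337962), Pow(Add(Mul(3, I, Pow(Mul(Mul(-3, -6), -6), -1)), Pow(Add(119, -248), 2)), -1)) = Mul(-17569, Pow(Add(Mul(3, I, Pow(Mul(18, -6), -1)), Pow(-129, 2)), -1)) = Mul(-17569, Pow(Add(Mul(3, I, Pow(-108, -1)), 16641), -1)) = Mul(-17569, Pow(Add(Mul(3, I, Rational(-1, 108)), 16641), -1)) = Mul(-17569, Pow(Add(Mul(Rational(-1, 36), I), 16641), -1)) = Mul(-17569, Pow(Add(16641, Mul(Rational(-1, 36), I)), -1)) = Mul(-17569, Mul(Rational(1296, 358892053777), Add(16641, Mul(Rational(1, 36), I)))) = Mul(Rational(-22769424, 358892053777), Add(16641, Mul(Rational(1, 36), I)))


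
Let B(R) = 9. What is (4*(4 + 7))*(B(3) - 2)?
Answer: 308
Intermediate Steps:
(4*(4 + 7))*(B(3) - 2) = (4*(4 + 7))*(9 - 2) = (4*11)*7 = 44*7 = 308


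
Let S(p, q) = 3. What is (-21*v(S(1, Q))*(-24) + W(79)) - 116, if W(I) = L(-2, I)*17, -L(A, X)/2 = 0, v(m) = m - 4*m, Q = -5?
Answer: -4652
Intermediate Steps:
v(m) = -3*m
L(A, X) = 0 (L(A, X) = -2*0 = 0)
W(I) = 0 (W(I) = 0*17 = 0)
(-21*v(S(1, Q))*(-24) + W(79)) - 116 = (-(-63)*3*(-24) + 0) - 116 = (-21*(-9)*(-24) + 0) - 116 = (189*(-24) + 0) - 116 = (-4536 + 0) - 116 = -4536 - 116 = -4652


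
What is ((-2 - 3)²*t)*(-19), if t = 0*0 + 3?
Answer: -1425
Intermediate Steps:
t = 3 (t = 0 + 3 = 3)
((-2 - 3)²*t)*(-19) = ((-2 - 3)²*3)*(-19) = ((-5)²*3)*(-19) = (25*3)*(-19) = 75*(-19) = -1425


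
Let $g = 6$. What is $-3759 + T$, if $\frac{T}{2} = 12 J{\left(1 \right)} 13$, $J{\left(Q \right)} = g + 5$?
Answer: $-327$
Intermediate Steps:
$J{\left(Q \right)} = 11$ ($J{\left(Q \right)} = 6 + 5 = 11$)
$T = 3432$ ($T = 2 \cdot 12 \cdot 11 \cdot 13 = 2 \cdot 132 \cdot 13 = 2 \cdot 1716 = 3432$)
$-3759 + T = -3759 + 3432 = -327$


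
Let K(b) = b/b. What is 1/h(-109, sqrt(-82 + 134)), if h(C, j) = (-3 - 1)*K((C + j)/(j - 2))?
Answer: -1/4 ≈ -0.25000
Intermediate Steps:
K(b) = 1
h(C, j) = -4 (h(C, j) = (-3 - 1)*1 = -4*1 = -4)
1/h(-109, sqrt(-82 + 134)) = 1/(-4) = -1/4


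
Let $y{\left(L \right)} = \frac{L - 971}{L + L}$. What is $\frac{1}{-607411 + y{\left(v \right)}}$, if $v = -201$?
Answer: $- \frac{201}{122089025} \approx -1.6463 \cdot 10^{-6}$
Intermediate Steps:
$y{\left(L \right)} = \frac{-971 + L}{2 L}$
$\frac{1}{-607411 + y{\left(v \right)}} = \frac{1}{-607411 + \frac{-971 - 201}{2 \left(-201\right)}} = \frac{1}{-607411 + \frac{1}{2} \left(- \frac{1}{201}\right) \left(-1172\right)} = \frac{1}{-607411 + \frac{586}{201}} = \frac{1}{- \frac{122089025}{201}} = - \frac{201}{122089025}$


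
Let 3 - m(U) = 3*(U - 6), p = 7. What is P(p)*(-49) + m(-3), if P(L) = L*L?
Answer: -2371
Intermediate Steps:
P(L) = L**2
m(U) = 21 - 3*U (m(U) = 3 - 3*(U - 6) = 3 - 3*(-6 + U) = 3 - (-18 + 3*U) = 3 + (18 - 3*U) = 21 - 3*U)
P(p)*(-49) + m(-3) = 7**2*(-49) + (21 - 3*(-3)) = 49*(-49) + (21 + 9) = -2401 + 30 = -2371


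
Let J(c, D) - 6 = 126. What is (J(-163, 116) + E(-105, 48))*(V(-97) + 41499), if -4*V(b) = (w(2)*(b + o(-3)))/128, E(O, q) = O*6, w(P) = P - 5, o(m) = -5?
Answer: -2645274159/128 ≈ -2.0666e+7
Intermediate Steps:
w(P) = -5 + P
E(O, q) = 6*O
J(c, D) = 132 (J(c, D) = 6 + 126 = 132)
V(b) = -15/512 + 3*b/512 (V(b) = -(-5 + 2)*(b - 5)/(4*128) = -(-3*(-5 + b))/(4*128) = -(15 - 3*b)/(4*128) = -(15/128 - 3*b/128)/4 = -15/512 + 3*b/512)
(J(-163, 116) + E(-105, 48))*(V(-97) + 41499) = (132 + 6*(-105))*((-15/512 + (3/512)*(-97)) + 41499) = (132 - 630)*((-15/512 - 291/512) + 41499) = -498*(-153/256 + 41499) = -498*10623591/256 = -2645274159/128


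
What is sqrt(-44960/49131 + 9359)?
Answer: sqrt(2509895724671)/16377 ≈ 96.737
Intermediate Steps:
sqrt(-44960/49131 + 9359) = sqrt(459772069/49131) = sqrt(2509895724671)/16377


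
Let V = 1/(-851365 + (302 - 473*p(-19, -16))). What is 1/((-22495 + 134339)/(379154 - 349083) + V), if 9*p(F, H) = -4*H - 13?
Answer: 77018747330/286458117907 ≈ 0.26887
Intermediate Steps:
p(F, H) = -13/9 - 4*H/9 (p(F, H) = (-4*H - 13)/9 = (-13 - 4*H)/9 = -13/9 - 4*H/9)
V = -3/2561230 (V = 1/(-851365 + (302 - 473*(-13/9 - 4/9*(-16)))) = 1/(-851365 + (302 - 473*(-13/9 + 64/9))) = 1/(-851365 + (302 - 473*17/3)) = 1/(-851365 + (302 - 8041/3)) = 1/(-851365 - 7135/3) = 1/(-2561230/3) = -3/2561230 ≈ -1.1713e-6)
1/((-22495 + 134339)/(379154 - 349083) + V) = 1/((-22495 + 134339)/(379154 - 349083) - 3/2561230) = 1/(111844/30071 - 3/2561230) = 1/(286458117907/77018747330) = 77018747330/286458117907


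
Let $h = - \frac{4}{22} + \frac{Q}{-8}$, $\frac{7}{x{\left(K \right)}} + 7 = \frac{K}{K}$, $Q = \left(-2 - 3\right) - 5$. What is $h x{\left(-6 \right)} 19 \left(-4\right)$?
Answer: $\frac{6251}{66} \approx 94.712$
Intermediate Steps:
$Q = -10$ ($Q = -5 - 5 = -10$)
$x{\left(K \right)} = - \frac{7}{6}$ ($x{\left(K \right)} = \frac{7}{-7 + \frac{K}{K}} = \frac{7}{-7 + 1} = \frac{7}{-6} = 7 \left(- \frac{1}{6}\right) = - \frac{7}{6}$)
$h = \frac{47}{44}$ ($h = - \frac{4}{22} - \frac{10}{-8} = \left(-4\right) \frac{1}{22} - - \frac{5}{4} = - \frac{2}{11} + \frac{5}{4} = \frac{47}{44} \approx 1.0682$)
$h x{\left(-6 \right)} 19 \left(-4\right) = \frac{47}{44} \left(- \frac{7}{6}\right) 19 \left(-4\right) = \left(- \frac{329}{264}\right) \left(-76\right) = \frac{6251}{66}$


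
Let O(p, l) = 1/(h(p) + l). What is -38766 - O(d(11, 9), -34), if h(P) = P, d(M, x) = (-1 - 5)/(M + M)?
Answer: -14614771/377 ≈ -38766.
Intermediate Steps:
d(M, x) = -3/M (d(M, x) = -6*1/(2*M) = -3/M)
O(p, l) = 1/(l + p) (O(p, l) = 1/(p + l) = 1/(l + p))
-38766 - O(d(11, 9), -34) = -38766 - 1/(-34 - 3/11) = -38766 - 1/(-377/11) = -38766 - 1*(-11/377) = -38766 + 11/377 = -14614771/377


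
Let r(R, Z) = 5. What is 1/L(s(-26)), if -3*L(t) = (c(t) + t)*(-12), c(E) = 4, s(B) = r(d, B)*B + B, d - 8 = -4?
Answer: -1/608 ≈ -0.0016447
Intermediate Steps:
d = 4 (d = 8 - 4 = 4)
s(B) = 6*B (s(B) = 5*B + B = 6*B)
L(t) = 16 + 4*t (L(t) = -(4 + t)*(-12)/3 = -(-48 - 12*t)/3 = 16 + 4*t)
1/L(s(-26)) = 1/(16 + 4*(6*(-26))) = 1/(16 + 4*(-156)) = 1/(16 - 624) = 1/(-608) = -1/608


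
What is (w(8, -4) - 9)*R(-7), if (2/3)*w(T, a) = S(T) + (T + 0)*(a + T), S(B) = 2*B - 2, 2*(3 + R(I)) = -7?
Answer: -390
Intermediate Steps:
R(I) = -13/2 (R(I) = -3 + (½)*(-7) = -3 - 7/2 = -13/2)
S(B) = -2 + 2*B
w(T, a) = -3 + 3*T + 3*T*(T + a)/2 (w(T, a) = 3*((-2 + 2*T) + (T + 0)*(a + T))/2 = 3*((-2 + 2*T) + T*(T + a))/2 = 3*(-2 + 2*T + T*(T + a))/2 = -3 + 3*T + 3*T*(T + a)/2)
(w(8, -4) - 9)*R(-7) = ((-3 + 3*8 + (3/2)*8² + (3/2)*8*(-4)) - 9)*(-13/2) = ((-3 + 24 + (3/2)*64 - 48) - 9)*(-13/2) = ((-3 + 24 + 96 - 48) - 9)*(-13/2) = (69 - 9)*(-13/2) = 60*(-13/2) = -390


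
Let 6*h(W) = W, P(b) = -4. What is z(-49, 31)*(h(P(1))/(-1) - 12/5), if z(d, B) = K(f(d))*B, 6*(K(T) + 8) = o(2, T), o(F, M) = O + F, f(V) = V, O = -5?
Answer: 6851/15 ≈ 456.73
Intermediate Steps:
h(W) = W/6
o(F, M) = -5 + F
K(T) = -17/2 (K(T) = -8 + (-5 + 2)/6 = -8 + (⅙)*(-3) = -8 - ½ = -17/2)
z(d, B) = -17*B/2
z(-49, 31)*(h(P(1))/(-1) - 12/5) = (-17/2*31)*(((⅙)*(-4))/(-1) - 12/5) = -527*(-⅔*(-1) - 12*⅕)/2 = -527*(⅔ - 12/5)/2 = -527/2*(-26/15) = 6851/15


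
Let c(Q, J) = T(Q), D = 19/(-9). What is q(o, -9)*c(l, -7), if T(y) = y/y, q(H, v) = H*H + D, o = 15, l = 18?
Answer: 2006/9 ≈ 222.89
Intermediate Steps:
D = -19/9 (D = 19*(-⅑) = -19/9 ≈ -2.1111)
q(H, v) = -19/9 + H² (q(H, v) = H*H - 19/9 = H² - 19/9 = -19/9 + H²)
T(y) = 1
c(Q, J) = 1
q(o, -9)*c(l, -7) = (-19/9 + 15²)*1 = (-19/9 + 225)*1 = (2006/9)*1 = 2006/9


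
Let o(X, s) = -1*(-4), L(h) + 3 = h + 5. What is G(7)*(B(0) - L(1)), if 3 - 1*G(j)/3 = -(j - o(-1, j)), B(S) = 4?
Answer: 18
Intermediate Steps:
L(h) = 2 + h (L(h) = -3 + (h + 5) = -3 + (5 + h) = 2 + h)
o(X, s) = 4
G(j) = -3 + 3*j (G(j) = 9 - (-3)*(j - 1*4) = 9 - (-3)*(j - 4) = 9 - (-3)*(-4 + j) = 9 - 3*(4 - j) = 9 + (-12 + 3*j) = -3 + 3*j)
G(7)*(B(0) - L(1)) = (-3 + 3*7)*(4 - (2 + 1)) = (-3 + 21)*(4 - 1*3) = 18*(4 - 3) = 18*1 = 18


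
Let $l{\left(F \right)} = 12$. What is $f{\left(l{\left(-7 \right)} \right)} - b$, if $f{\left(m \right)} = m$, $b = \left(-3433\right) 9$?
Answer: $30909$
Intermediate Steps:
$b = -30897$
$f{\left(l{\left(-7 \right)} \right)} - b = 12 - -30897 = 12 + 30897 = 30909$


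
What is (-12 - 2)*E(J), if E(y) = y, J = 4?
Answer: -56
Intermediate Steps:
(-12 - 2)*E(J) = (-12 - 2)*4 = -14*4 = -56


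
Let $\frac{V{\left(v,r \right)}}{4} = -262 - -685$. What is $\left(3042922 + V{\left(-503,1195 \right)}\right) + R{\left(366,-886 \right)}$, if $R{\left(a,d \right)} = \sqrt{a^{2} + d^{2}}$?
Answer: $3044614 + 2 \sqrt{229738} \approx 3.0456 \cdot 10^{6}$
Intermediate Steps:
$V{\left(v,r \right)} = 1692$ ($V{\left(v,r \right)} = 4 \left(-262 - -685\right) = 4 \left(-262 + 685\right) = 4 \cdot 423 = 1692$)
$\left(3042922 + V{\left(-503,1195 \right)}\right) + R{\left(366,-886 \right)} = \left(3042922 + 1692\right) + \sqrt{366^{2} + \left(-886\right)^{2}} = 3044614 + \sqrt{133956 + 784996} = 3044614 + \sqrt{918952} = 3044614 + 2 \sqrt{229738}$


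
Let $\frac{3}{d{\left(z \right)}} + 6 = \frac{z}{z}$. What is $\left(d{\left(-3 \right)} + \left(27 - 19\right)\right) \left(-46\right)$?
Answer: $- \frac{1702}{5} \approx -340.4$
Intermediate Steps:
$d{\left(z \right)} = - \frac{3}{5}$ ($d{\left(z \right)} = \frac{3}{-6 + \frac{z}{z}} = \frac{3}{-6 + 1} = \frac{3}{-5} = 3 \left(- \frac{1}{5}\right) = - \frac{3}{5}$)
$\left(d{\left(-3 \right)} + \left(27 - 19\right)\right) \left(-46\right) = \left(- \frac{3}{5} + \left(27 - 19\right)\right) \left(-46\right) = \left(- \frac{3}{5} + 8\right) \left(-46\right) = \frac{37}{5} \left(-46\right) = - \frac{1702}{5}$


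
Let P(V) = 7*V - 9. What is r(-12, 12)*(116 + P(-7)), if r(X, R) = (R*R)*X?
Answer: -100224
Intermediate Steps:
P(V) = -9 + 7*V
r(X, R) = X*R² (r(X, R) = R²*X = X*R²)
r(-12, 12)*(116 + P(-7)) = (-12*12²)*(116 + (-9 + 7*(-7))) = (-12*144)*(116 + (-9 - 49)) = -1728*(116 - 58) = -1728*58 = -100224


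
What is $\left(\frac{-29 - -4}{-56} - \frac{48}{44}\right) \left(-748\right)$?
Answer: $\frac{6749}{14} \approx 482.07$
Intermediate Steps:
$\left(\frac{-29 - -4}{-56} - \frac{48}{44}\right) \left(-748\right) = \left(\left(-29 + 4\right) \left(- \frac{1}{56}\right) - \frac{12}{11}\right) \left(-748\right) = \left(\left(-25\right) \left(- \frac{1}{56}\right) - \frac{12}{11}\right) \left(-748\right) = \left(\frac{25}{56} - \frac{12}{11}\right) \left(-748\right) = \left(- \frac{397}{616}\right) \left(-748\right) = \frac{6749}{14}$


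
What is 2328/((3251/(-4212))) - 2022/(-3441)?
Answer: -11244758618/3728897 ≈ -3015.6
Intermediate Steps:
2328/((3251/(-4212))) - 2022/(-3441) = 2328/((3251*(-1/4212))) - 2022*(-1/3441) = 2328/(-3251/4212) + 674/1147 = 2328*(-4212/3251) + 674/1147 = -9805536/3251 + 674/1147 = -11244758618/3728897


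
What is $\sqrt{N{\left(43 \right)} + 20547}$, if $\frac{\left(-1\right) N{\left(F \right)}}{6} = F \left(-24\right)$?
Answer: $3 \sqrt{2971} \approx 163.52$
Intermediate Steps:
$N{\left(F \right)} = 144 F$ ($N{\left(F \right)} = - 6 F \left(-24\right) = - 6 \left(- 24 F\right) = 144 F$)
$\sqrt{N{\left(43 \right)} + 20547} = \sqrt{144 \cdot 43 + 20547} = \sqrt{6192 + 20547} = \sqrt{26739} = 3 \sqrt{2971}$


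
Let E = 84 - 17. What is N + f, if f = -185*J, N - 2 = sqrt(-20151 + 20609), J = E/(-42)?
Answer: 12479/42 + sqrt(458) ≈ 318.52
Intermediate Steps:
E = 67
J = -67/42 (J = 67/(-42) = 67*(-1/42) = -67/42 ≈ -1.5952)
N = 2 + sqrt(458) (N = 2 + sqrt(-20151 + 20609) = 2 + sqrt(458) ≈ 23.401)
f = 12395/42 (f = -185*(-67/42) = 12395/42 ≈ 295.12)
N + f = (2 + sqrt(458)) + 12395/42 = 12479/42 + sqrt(458)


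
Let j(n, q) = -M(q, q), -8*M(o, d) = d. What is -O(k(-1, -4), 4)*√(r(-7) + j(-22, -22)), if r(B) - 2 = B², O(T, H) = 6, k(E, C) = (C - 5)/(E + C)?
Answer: -3*√193 ≈ -41.677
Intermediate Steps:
M(o, d) = -d/8
k(E, C) = (-5 + C)/(C + E)
j(n, q) = q/8 (j(n, q) = -(-1)*q/8 = q/8)
r(B) = 2 + B²
-O(k(-1, -4), 4)*√(r(-7) + j(-22, -22)) = -6*√((2 + (-7)²) + (⅛)*(-22)) = -6*√((2 + 49) - 11/4) = -6*√(51 - 11/4) = -6*√(193/4) = -6*√193/2 = -3*√193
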